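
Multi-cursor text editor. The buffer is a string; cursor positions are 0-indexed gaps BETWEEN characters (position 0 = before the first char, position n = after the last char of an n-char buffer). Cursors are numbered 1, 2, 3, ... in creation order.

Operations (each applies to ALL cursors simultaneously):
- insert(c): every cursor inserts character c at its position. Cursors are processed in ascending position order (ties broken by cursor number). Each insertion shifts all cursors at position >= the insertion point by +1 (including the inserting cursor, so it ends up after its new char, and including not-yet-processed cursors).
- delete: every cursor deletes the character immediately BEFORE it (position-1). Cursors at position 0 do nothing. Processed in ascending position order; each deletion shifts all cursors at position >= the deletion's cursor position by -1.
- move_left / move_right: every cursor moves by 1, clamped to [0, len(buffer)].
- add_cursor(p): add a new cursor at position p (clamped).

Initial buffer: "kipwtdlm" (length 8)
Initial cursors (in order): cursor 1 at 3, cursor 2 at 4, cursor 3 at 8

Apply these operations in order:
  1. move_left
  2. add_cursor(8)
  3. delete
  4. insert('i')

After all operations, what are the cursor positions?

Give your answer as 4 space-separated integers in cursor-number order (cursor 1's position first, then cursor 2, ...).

After op 1 (move_left): buffer="kipwtdlm" (len 8), cursors c1@2 c2@3 c3@7, authorship ........
After op 2 (add_cursor(8)): buffer="kipwtdlm" (len 8), cursors c1@2 c2@3 c3@7 c4@8, authorship ........
After op 3 (delete): buffer="kwtd" (len 4), cursors c1@1 c2@1 c3@4 c4@4, authorship ....
After op 4 (insert('i')): buffer="kiiwtdii" (len 8), cursors c1@3 c2@3 c3@8 c4@8, authorship .12...34

Answer: 3 3 8 8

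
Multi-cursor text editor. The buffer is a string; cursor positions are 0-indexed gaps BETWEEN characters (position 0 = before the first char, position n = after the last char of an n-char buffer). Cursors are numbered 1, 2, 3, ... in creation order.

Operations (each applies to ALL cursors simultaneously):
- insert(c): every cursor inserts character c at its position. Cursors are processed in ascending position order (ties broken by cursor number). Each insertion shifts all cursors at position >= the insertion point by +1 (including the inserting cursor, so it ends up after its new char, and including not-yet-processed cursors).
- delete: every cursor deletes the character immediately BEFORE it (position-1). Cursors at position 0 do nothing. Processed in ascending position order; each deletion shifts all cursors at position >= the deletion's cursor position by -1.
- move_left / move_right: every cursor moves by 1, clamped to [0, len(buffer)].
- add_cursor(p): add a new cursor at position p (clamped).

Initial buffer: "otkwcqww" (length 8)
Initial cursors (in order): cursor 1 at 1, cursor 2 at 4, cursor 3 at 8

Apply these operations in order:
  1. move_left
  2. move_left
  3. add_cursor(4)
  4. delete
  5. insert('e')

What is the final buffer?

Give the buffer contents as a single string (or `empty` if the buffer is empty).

Answer: eoekeceww

Derivation:
After op 1 (move_left): buffer="otkwcqww" (len 8), cursors c1@0 c2@3 c3@7, authorship ........
After op 2 (move_left): buffer="otkwcqww" (len 8), cursors c1@0 c2@2 c3@6, authorship ........
After op 3 (add_cursor(4)): buffer="otkwcqww" (len 8), cursors c1@0 c2@2 c4@4 c3@6, authorship ........
After op 4 (delete): buffer="okcww" (len 5), cursors c1@0 c2@1 c4@2 c3@3, authorship .....
After op 5 (insert('e')): buffer="eoekeceww" (len 9), cursors c1@1 c2@3 c4@5 c3@7, authorship 1.2.4.3..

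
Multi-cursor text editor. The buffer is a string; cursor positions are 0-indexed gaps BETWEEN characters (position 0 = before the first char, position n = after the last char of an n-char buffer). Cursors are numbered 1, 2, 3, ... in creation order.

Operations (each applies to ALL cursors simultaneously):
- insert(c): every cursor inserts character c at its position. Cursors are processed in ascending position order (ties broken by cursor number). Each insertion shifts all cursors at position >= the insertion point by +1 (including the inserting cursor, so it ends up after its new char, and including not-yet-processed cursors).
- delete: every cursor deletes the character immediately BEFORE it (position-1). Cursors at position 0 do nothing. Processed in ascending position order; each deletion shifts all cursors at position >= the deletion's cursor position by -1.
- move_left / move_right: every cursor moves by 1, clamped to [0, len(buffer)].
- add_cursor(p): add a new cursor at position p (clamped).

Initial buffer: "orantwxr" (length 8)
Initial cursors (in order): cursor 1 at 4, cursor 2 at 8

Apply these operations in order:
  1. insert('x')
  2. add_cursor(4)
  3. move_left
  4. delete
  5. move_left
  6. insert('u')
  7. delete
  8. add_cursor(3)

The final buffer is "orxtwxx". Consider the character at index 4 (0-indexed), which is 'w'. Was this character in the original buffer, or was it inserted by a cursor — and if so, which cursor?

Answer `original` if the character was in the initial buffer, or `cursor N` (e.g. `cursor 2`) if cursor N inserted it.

After op 1 (insert('x')): buffer="oranxtwxrx" (len 10), cursors c1@5 c2@10, authorship ....1....2
After op 2 (add_cursor(4)): buffer="oranxtwxrx" (len 10), cursors c3@4 c1@5 c2@10, authorship ....1....2
After op 3 (move_left): buffer="oranxtwxrx" (len 10), cursors c3@3 c1@4 c2@9, authorship ....1....2
After op 4 (delete): buffer="orxtwxx" (len 7), cursors c1@2 c3@2 c2@6, authorship ..1...2
After op 5 (move_left): buffer="orxtwxx" (len 7), cursors c1@1 c3@1 c2@5, authorship ..1...2
After op 6 (insert('u')): buffer="ouurxtwuxx" (len 10), cursors c1@3 c3@3 c2@8, authorship .13.1..2.2
After op 7 (delete): buffer="orxtwxx" (len 7), cursors c1@1 c3@1 c2@5, authorship ..1...2
After op 8 (add_cursor(3)): buffer="orxtwxx" (len 7), cursors c1@1 c3@1 c4@3 c2@5, authorship ..1...2
Authorship (.=original, N=cursor N): . . 1 . . . 2
Index 4: author = original

Answer: original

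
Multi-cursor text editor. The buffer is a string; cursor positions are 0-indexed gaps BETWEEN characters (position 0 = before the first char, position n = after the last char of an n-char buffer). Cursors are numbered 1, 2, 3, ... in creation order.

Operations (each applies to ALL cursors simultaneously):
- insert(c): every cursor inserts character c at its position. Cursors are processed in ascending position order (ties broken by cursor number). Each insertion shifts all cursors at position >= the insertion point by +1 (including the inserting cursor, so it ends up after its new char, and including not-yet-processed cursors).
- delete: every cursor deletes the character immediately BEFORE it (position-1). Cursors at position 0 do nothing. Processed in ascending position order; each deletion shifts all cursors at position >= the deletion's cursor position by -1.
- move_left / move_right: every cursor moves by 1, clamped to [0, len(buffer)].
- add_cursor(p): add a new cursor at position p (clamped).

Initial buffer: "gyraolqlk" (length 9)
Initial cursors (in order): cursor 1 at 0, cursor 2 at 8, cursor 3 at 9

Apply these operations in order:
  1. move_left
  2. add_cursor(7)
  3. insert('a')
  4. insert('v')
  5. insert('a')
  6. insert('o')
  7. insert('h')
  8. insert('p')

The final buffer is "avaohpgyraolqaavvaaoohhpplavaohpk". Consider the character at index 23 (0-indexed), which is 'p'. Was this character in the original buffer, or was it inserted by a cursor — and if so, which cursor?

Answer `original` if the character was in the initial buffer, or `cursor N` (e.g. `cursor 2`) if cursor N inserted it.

Answer: cursor 2

Derivation:
After op 1 (move_left): buffer="gyraolqlk" (len 9), cursors c1@0 c2@7 c3@8, authorship .........
After op 2 (add_cursor(7)): buffer="gyraolqlk" (len 9), cursors c1@0 c2@7 c4@7 c3@8, authorship .........
After op 3 (insert('a')): buffer="agyraolqaalak" (len 13), cursors c1@1 c2@10 c4@10 c3@12, authorship 1.......24.3.
After op 4 (insert('v')): buffer="avgyraolqaavvlavk" (len 17), cursors c1@2 c2@13 c4@13 c3@16, authorship 11.......2424.33.
After op 5 (insert('a')): buffer="avagyraolqaavvaalavak" (len 21), cursors c1@3 c2@16 c4@16 c3@20, authorship 111.......242424.333.
After op 6 (insert('o')): buffer="avaogyraolqaavvaaoolavaok" (len 25), cursors c1@4 c2@19 c4@19 c3@24, authorship 1111.......24242424.3333.
After op 7 (insert('h')): buffer="avaohgyraolqaavvaaoohhlavaohk" (len 29), cursors c1@5 c2@22 c4@22 c3@28, authorship 11111.......2424242424.33333.
After op 8 (insert('p')): buffer="avaohpgyraolqaavvaaoohhpplavaohpk" (len 33), cursors c1@6 c2@25 c4@25 c3@32, authorship 111111.......242424242424.333333.
Authorship (.=original, N=cursor N): 1 1 1 1 1 1 . . . . . . . 2 4 2 4 2 4 2 4 2 4 2 4 . 3 3 3 3 3 3 .
Index 23: author = 2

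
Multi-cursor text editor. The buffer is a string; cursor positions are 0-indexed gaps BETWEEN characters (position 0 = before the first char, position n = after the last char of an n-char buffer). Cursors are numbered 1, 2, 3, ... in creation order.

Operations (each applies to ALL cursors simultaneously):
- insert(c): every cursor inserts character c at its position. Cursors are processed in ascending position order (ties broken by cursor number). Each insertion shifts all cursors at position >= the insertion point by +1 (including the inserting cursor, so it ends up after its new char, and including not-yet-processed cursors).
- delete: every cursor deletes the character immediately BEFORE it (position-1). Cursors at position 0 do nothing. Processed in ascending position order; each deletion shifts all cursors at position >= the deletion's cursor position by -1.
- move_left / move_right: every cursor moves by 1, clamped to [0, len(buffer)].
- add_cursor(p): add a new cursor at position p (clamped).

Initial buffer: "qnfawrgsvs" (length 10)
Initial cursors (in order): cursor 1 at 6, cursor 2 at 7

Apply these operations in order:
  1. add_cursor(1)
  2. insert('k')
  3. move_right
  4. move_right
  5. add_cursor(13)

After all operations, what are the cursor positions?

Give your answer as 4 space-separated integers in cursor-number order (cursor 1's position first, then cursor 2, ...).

Answer: 10 12 4 13

Derivation:
After op 1 (add_cursor(1)): buffer="qnfawrgsvs" (len 10), cursors c3@1 c1@6 c2@7, authorship ..........
After op 2 (insert('k')): buffer="qknfawrkgksvs" (len 13), cursors c3@2 c1@8 c2@10, authorship .3.....1.2...
After op 3 (move_right): buffer="qknfawrkgksvs" (len 13), cursors c3@3 c1@9 c2@11, authorship .3.....1.2...
After op 4 (move_right): buffer="qknfawrkgksvs" (len 13), cursors c3@4 c1@10 c2@12, authorship .3.....1.2...
After op 5 (add_cursor(13)): buffer="qknfawrkgksvs" (len 13), cursors c3@4 c1@10 c2@12 c4@13, authorship .3.....1.2...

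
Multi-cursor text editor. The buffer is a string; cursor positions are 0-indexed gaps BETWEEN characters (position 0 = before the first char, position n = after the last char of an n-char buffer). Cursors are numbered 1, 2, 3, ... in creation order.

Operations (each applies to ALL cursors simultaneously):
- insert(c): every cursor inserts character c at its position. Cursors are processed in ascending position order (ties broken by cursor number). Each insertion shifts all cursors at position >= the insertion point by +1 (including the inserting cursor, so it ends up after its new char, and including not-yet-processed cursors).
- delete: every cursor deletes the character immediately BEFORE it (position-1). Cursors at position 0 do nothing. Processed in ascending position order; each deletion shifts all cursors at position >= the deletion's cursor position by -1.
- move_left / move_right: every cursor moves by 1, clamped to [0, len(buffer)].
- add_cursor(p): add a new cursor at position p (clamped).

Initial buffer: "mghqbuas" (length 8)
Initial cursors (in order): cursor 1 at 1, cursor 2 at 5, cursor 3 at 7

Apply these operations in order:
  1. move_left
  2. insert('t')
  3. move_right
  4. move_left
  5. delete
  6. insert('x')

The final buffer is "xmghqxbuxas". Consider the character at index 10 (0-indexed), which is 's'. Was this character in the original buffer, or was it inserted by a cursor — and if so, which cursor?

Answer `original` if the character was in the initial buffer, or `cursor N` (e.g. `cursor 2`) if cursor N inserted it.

Answer: original

Derivation:
After op 1 (move_left): buffer="mghqbuas" (len 8), cursors c1@0 c2@4 c3@6, authorship ........
After op 2 (insert('t')): buffer="tmghqtbutas" (len 11), cursors c1@1 c2@6 c3@9, authorship 1....2..3..
After op 3 (move_right): buffer="tmghqtbutas" (len 11), cursors c1@2 c2@7 c3@10, authorship 1....2..3..
After op 4 (move_left): buffer="tmghqtbutas" (len 11), cursors c1@1 c2@6 c3@9, authorship 1....2..3..
After op 5 (delete): buffer="mghqbuas" (len 8), cursors c1@0 c2@4 c3@6, authorship ........
After op 6 (insert('x')): buffer="xmghqxbuxas" (len 11), cursors c1@1 c2@6 c3@9, authorship 1....2..3..
Authorship (.=original, N=cursor N): 1 . . . . 2 . . 3 . .
Index 10: author = original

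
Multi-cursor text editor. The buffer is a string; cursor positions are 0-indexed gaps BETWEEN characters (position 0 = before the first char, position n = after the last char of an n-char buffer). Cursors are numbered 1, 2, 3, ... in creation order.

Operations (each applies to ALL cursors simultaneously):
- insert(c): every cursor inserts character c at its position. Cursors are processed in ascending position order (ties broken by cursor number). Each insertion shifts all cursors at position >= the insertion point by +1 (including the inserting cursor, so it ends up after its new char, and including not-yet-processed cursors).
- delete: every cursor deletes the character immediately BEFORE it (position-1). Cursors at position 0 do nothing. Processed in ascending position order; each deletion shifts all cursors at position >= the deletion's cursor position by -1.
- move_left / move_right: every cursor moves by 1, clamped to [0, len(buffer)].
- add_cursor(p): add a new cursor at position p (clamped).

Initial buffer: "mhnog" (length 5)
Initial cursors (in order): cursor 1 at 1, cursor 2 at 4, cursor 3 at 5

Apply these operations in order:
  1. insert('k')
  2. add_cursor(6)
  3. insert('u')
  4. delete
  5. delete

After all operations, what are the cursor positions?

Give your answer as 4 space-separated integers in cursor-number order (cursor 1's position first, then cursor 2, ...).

After op 1 (insert('k')): buffer="mkhnokgk" (len 8), cursors c1@2 c2@6 c3@8, authorship .1...2.3
After op 2 (add_cursor(6)): buffer="mkhnokgk" (len 8), cursors c1@2 c2@6 c4@6 c3@8, authorship .1...2.3
After op 3 (insert('u')): buffer="mkuhnokuugku" (len 12), cursors c1@3 c2@9 c4@9 c3@12, authorship .11...224.33
After op 4 (delete): buffer="mkhnokgk" (len 8), cursors c1@2 c2@6 c4@6 c3@8, authorship .1...2.3
After op 5 (delete): buffer="mhng" (len 4), cursors c1@1 c2@3 c4@3 c3@4, authorship ....

Answer: 1 3 4 3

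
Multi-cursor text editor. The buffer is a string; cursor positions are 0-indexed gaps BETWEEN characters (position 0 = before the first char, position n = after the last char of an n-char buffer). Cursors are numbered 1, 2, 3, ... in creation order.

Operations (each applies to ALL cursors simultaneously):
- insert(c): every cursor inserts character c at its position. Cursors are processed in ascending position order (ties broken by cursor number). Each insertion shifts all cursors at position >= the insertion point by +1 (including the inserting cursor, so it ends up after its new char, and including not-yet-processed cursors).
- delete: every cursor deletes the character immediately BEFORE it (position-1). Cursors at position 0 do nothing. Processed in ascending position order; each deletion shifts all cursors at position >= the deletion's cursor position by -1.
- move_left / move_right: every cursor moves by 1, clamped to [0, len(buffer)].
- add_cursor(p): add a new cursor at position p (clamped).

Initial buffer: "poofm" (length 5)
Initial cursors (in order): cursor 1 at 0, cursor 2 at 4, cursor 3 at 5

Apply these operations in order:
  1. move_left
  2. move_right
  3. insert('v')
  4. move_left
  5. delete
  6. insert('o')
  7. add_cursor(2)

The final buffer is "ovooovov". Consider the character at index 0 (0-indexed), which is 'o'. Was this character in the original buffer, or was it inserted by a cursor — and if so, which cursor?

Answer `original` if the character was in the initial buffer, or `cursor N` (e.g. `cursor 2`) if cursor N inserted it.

After op 1 (move_left): buffer="poofm" (len 5), cursors c1@0 c2@3 c3@4, authorship .....
After op 2 (move_right): buffer="poofm" (len 5), cursors c1@1 c2@4 c3@5, authorship .....
After op 3 (insert('v')): buffer="pvoofvmv" (len 8), cursors c1@2 c2@6 c3@8, authorship .1...2.3
After op 4 (move_left): buffer="pvoofvmv" (len 8), cursors c1@1 c2@5 c3@7, authorship .1...2.3
After op 5 (delete): buffer="voovv" (len 5), cursors c1@0 c2@3 c3@4, authorship 1..23
After op 6 (insert('o')): buffer="ovooovov" (len 8), cursors c1@1 c2@5 c3@7, authorship 11..2233
After op 7 (add_cursor(2)): buffer="ovooovov" (len 8), cursors c1@1 c4@2 c2@5 c3@7, authorship 11..2233
Authorship (.=original, N=cursor N): 1 1 . . 2 2 3 3
Index 0: author = 1

Answer: cursor 1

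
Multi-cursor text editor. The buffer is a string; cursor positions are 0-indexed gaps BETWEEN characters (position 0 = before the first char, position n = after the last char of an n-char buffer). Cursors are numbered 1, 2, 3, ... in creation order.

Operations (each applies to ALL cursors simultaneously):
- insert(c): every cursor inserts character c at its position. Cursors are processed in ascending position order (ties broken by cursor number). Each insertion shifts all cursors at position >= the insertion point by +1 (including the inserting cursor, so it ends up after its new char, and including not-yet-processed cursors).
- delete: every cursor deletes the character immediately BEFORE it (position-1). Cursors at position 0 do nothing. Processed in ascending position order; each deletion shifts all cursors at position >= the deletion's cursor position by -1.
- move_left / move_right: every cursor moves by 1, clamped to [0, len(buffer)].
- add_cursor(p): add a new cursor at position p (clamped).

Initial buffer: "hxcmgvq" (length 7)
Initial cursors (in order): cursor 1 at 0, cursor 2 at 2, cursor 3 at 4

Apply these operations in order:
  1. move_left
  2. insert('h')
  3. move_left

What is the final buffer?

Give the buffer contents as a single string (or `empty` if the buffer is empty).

Answer: hhhxchmgvq

Derivation:
After op 1 (move_left): buffer="hxcmgvq" (len 7), cursors c1@0 c2@1 c3@3, authorship .......
After op 2 (insert('h')): buffer="hhhxchmgvq" (len 10), cursors c1@1 c2@3 c3@6, authorship 1.2..3....
After op 3 (move_left): buffer="hhhxchmgvq" (len 10), cursors c1@0 c2@2 c3@5, authorship 1.2..3....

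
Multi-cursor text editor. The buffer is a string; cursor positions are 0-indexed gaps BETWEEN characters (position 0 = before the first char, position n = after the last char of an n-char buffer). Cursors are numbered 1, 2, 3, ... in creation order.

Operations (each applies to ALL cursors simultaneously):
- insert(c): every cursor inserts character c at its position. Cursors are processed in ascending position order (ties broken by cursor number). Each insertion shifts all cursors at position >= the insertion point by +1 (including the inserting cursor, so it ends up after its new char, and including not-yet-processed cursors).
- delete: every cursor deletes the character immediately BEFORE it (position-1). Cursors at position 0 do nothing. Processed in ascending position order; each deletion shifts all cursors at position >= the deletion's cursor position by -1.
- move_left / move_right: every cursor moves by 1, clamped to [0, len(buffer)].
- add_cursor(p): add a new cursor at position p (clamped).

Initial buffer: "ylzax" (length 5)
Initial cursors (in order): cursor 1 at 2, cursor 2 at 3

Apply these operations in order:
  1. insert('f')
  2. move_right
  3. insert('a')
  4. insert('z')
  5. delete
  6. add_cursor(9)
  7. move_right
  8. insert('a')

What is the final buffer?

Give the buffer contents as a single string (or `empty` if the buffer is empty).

Answer: ylfzafaaaxaa

Derivation:
After op 1 (insert('f')): buffer="ylfzfax" (len 7), cursors c1@3 c2@5, authorship ..1.2..
After op 2 (move_right): buffer="ylfzfax" (len 7), cursors c1@4 c2@6, authorship ..1.2..
After op 3 (insert('a')): buffer="ylfzafaax" (len 9), cursors c1@5 c2@8, authorship ..1.12.2.
After op 4 (insert('z')): buffer="ylfzazfaazx" (len 11), cursors c1@6 c2@10, authorship ..1.112.22.
After op 5 (delete): buffer="ylfzafaax" (len 9), cursors c1@5 c2@8, authorship ..1.12.2.
After op 6 (add_cursor(9)): buffer="ylfzafaax" (len 9), cursors c1@5 c2@8 c3@9, authorship ..1.12.2.
After op 7 (move_right): buffer="ylfzafaax" (len 9), cursors c1@6 c2@9 c3@9, authorship ..1.12.2.
After op 8 (insert('a')): buffer="ylfzafaaaxaa" (len 12), cursors c1@7 c2@12 c3@12, authorship ..1.121.2.23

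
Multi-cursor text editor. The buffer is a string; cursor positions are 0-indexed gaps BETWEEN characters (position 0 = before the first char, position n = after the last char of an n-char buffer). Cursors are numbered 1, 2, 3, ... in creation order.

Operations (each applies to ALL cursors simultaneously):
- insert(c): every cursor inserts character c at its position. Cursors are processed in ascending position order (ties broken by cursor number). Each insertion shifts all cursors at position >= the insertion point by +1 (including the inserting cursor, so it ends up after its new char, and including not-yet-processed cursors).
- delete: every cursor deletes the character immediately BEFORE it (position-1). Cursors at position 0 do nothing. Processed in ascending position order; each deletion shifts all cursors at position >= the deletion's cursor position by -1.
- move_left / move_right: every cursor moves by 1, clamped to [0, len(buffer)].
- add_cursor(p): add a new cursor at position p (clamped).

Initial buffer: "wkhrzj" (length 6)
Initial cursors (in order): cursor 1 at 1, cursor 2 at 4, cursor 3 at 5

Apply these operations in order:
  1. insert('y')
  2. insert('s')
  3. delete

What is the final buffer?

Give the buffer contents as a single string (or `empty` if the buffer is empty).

Answer: wykhryzyj

Derivation:
After op 1 (insert('y')): buffer="wykhryzyj" (len 9), cursors c1@2 c2@6 c3@8, authorship .1...2.3.
After op 2 (insert('s')): buffer="wyskhryszysj" (len 12), cursors c1@3 c2@8 c3@11, authorship .11...22.33.
After op 3 (delete): buffer="wykhryzyj" (len 9), cursors c1@2 c2@6 c3@8, authorship .1...2.3.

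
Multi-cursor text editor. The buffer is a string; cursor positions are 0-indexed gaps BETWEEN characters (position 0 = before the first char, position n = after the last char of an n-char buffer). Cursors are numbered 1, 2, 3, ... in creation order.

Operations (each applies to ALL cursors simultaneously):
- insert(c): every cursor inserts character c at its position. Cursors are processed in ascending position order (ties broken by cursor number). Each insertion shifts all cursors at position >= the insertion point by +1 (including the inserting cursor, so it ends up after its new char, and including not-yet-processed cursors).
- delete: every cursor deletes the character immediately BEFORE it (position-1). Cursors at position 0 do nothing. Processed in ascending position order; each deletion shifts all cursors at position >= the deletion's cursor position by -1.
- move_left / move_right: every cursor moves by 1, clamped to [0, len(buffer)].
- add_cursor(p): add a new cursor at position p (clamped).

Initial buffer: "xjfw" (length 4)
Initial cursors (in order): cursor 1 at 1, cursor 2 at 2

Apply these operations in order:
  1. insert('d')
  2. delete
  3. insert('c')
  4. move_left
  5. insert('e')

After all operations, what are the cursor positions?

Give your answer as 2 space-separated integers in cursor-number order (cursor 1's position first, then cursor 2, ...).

After op 1 (insert('d')): buffer="xdjdfw" (len 6), cursors c1@2 c2@4, authorship .1.2..
After op 2 (delete): buffer="xjfw" (len 4), cursors c1@1 c2@2, authorship ....
After op 3 (insert('c')): buffer="xcjcfw" (len 6), cursors c1@2 c2@4, authorship .1.2..
After op 4 (move_left): buffer="xcjcfw" (len 6), cursors c1@1 c2@3, authorship .1.2..
After op 5 (insert('e')): buffer="xecjecfw" (len 8), cursors c1@2 c2@5, authorship .11.22..

Answer: 2 5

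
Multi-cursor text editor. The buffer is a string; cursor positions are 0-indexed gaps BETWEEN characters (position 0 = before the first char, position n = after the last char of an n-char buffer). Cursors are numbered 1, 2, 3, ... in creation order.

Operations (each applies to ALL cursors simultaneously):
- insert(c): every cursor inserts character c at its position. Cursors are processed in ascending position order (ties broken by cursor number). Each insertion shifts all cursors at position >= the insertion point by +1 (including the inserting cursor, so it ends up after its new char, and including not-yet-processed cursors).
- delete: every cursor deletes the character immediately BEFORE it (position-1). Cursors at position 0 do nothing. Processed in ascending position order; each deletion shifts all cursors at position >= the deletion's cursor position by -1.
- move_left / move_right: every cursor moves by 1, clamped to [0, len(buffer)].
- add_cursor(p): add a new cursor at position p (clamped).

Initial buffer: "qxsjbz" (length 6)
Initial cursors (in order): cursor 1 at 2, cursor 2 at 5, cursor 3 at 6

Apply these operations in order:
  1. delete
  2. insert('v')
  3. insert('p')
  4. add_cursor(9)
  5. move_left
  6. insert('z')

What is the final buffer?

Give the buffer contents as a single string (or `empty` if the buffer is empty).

After op 1 (delete): buffer="qsj" (len 3), cursors c1@1 c2@3 c3@3, authorship ...
After op 2 (insert('v')): buffer="qvsjvv" (len 6), cursors c1@2 c2@6 c3@6, authorship .1..23
After op 3 (insert('p')): buffer="qvpsjvvpp" (len 9), cursors c1@3 c2@9 c3@9, authorship .11..2323
After op 4 (add_cursor(9)): buffer="qvpsjvvpp" (len 9), cursors c1@3 c2@9 c3@9 c4@9, authorship .11..2323
After op 5 (move_left): buffer="qvpsjvvpp" (len 9), cursors c1@2 c2@8 c3@8 c4@8, authorship .11..2323
After op 6 (insert('z')): buffer="qvzpsjvvpzzzp" (len 13), cursors c1@3 c2@12 c3@12 c4@12, authorship .111..2322343

Answer: qvzpsjvvpzzzp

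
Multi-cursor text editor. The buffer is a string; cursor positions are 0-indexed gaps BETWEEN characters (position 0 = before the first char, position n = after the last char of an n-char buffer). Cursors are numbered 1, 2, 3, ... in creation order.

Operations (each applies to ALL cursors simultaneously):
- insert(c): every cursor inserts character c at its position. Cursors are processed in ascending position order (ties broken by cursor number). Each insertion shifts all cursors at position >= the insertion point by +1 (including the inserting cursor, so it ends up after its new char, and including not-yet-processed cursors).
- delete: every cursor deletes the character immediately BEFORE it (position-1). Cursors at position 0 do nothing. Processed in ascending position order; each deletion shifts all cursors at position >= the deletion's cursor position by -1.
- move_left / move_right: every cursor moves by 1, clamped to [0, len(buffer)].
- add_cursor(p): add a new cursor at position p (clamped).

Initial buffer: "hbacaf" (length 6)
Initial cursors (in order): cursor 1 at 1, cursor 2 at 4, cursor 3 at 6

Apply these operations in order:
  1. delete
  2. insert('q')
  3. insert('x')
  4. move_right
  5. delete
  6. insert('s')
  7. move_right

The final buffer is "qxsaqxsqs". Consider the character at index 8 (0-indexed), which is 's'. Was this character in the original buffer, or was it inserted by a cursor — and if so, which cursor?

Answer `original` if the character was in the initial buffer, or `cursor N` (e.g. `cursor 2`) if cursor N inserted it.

Answer: cursor 3

Derivation:
After op 1 (delete): buffer="baa" (len 3), cursors c1@0 c2@2 c3@3, authorship ...
After op 2 (insert('q')): buffer="qbaqaq" (len 6), cursors c1@1 c2@4 c3@6, authorship 1..2.3
After op 3 (insert('x')): buffer="qxbaqxaqx" (len 9), cursors c1@2 c2@6 c3@9, authorship 11..22.33
After op 4 (move_right): buffer="qxbaqxaqx" (len 9), cursors c1@3 c2@7 c3@9, authorship 11..22.33
After op 5 (delete): buffer="qxaqxq" (len 6), cursors c1@2 c2@5 c3@6, authorship 11.223
After op 6 (insert('s')): buffer="qxsaqxsqs" (len 9), cursors c1@3 c2@7 c3@9, authorship 111.22233
After op 7 (move_right): buffer="qxsaqxsqs" (len 9), cursors c1@4 c2@8 c3@9, authorship 111.22233
Authorship (.=original, N=cursor N): 1 1 1 . 2 2 2 3 3
Index 8: author = 3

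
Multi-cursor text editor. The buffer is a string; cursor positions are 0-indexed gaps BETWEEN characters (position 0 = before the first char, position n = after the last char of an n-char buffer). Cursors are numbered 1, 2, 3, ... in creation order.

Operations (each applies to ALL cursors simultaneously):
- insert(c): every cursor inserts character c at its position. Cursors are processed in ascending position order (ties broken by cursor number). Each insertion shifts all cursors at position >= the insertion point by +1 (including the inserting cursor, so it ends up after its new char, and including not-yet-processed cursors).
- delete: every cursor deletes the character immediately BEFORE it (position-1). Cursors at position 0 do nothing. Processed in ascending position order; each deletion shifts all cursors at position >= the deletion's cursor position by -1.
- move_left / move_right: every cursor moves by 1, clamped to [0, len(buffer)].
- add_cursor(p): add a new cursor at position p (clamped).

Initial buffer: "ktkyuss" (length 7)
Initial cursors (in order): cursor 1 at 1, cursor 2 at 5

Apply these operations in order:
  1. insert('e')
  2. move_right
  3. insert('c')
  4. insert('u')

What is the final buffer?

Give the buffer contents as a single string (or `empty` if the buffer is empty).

After op 1 (insert('e')): buffer="ketkyuess" (len 9), cursors c1@2 c2@7, authorship .1....2..
After op 2 (move_right): buffer="ketkyuess" (len 9), cursors c1@3 c2@8, authorship .1....2..
After op 3 (insert('c')): buffer="ketckyuescs" (len 11), cursors c1@4 c2@10, authorship .1.1...2.2.
After op 4 (insert('u')): buffer="ketcukyuescus" (len 13), cursors c1@5 c2@12, authorship .1.11...2.22.

Answer: ketcukyuescus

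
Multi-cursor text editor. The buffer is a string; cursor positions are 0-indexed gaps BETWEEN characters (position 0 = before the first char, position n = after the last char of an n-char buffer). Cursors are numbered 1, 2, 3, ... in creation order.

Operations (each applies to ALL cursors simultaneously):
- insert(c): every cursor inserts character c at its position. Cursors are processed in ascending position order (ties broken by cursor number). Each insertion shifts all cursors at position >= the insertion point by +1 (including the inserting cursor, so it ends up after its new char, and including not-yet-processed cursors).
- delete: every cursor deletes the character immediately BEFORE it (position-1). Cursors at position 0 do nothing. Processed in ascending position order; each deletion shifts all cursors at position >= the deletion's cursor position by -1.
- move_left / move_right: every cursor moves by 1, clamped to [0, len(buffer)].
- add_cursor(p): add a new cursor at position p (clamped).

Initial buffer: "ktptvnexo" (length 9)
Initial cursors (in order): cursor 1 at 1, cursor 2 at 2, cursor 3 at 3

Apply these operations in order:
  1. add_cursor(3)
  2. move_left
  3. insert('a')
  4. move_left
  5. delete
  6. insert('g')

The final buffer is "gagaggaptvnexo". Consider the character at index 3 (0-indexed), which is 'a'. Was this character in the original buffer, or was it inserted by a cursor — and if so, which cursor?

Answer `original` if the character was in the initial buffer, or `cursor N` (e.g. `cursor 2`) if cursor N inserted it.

After op 1 (add_cursor(3)): buffer="ktptvnexo" (len 9), cursors c1@1 c2@2 c3@3 c4@3, authorship .........
After op 2 (move_left): buffer="ktptvnexo" (len 9), cursors c1@0 c2@1 c3@2 c4@2, authorship .........
After op 3 (insert('a')): buffer="akataaptvnexo" (len 13), cursors c1@1 c2@3 c3@6 c4@6, authorship 1.2.34.......
After op 4 (move_left): buffer="akataaptvnexo" (len 13), cursors c1@0 c2@2 c3@5 c4@5, authorship 1.2.34.......
After op 5 (delete): buffer="aaaptvnexo" (len 10), cursors c1@0 c2@1 c3@2 c4@2, authorship 124.......
After op 6 (insert('g')): buffer="gagaggaptvnexo" (len 14), cursors c1@1 c2@3 c3@6 c4@6, authorship 1122344.......
Authorship (.=original, N=cursor N): 1 1 2 2 3 4 4 . . . . . . .
Index 3: author = 2

Answer: cursor 2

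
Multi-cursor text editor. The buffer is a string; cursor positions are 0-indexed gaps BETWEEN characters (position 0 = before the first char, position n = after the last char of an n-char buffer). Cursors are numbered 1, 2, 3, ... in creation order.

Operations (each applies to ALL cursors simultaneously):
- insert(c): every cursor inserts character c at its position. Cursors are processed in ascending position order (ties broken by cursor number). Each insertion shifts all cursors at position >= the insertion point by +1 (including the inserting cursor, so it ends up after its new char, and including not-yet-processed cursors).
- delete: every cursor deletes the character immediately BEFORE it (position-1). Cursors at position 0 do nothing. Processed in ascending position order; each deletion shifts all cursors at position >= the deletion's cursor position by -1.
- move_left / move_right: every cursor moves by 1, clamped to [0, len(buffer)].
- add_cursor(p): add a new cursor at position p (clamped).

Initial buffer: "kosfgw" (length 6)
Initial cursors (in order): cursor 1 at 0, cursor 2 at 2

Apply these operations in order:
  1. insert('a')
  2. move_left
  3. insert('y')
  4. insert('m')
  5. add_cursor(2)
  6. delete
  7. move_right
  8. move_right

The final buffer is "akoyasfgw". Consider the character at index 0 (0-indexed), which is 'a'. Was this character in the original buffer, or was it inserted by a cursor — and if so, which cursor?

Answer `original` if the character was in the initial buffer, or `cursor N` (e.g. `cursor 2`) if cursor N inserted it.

After op 1 (insert('a')): buffer="akoasfgw" (len 8), cursors c1@1 c2@4, authorship 1..2....
After op 2 (move_left): buffer="akoasfgw" (len 8), cursors c1@0 c2@3, authorship 1..2....
After op 3 (insert('y')): buffer="yakoyasfgw" (len 10), cursors c1@1 c2@5, authorship 11..22....
After op 4 (insert('m')): buffer="ymakoymasfgw" (len 12), cursors c1@2 c2@7, authorship 111..222....
After op 5 (add_cursor(2)): buffer="ymakoymasfgw" (len 12), cursors c1@2 c3@2 c2@7, authorship 111..222....
After op 6 (delete): buffer="akoyasfgw" (len 9), cursors c1@0 c3@0 c2@4, authorship 1..22....
After op 7 (move_right): buffer="akoyasfgw" (len 9), cursors c1@1 c3@1 c2@5, authorship 1..22....
After op 8 (move_right): buffer="akoyasfgw" (len 9), cursors c1@2 c3@2 c2@6, authorship 1..22....
Authorship (.=original, N=cursor N): 1 . . 2 2 . . . .
Index 0: author = 1

Answer: cursor 1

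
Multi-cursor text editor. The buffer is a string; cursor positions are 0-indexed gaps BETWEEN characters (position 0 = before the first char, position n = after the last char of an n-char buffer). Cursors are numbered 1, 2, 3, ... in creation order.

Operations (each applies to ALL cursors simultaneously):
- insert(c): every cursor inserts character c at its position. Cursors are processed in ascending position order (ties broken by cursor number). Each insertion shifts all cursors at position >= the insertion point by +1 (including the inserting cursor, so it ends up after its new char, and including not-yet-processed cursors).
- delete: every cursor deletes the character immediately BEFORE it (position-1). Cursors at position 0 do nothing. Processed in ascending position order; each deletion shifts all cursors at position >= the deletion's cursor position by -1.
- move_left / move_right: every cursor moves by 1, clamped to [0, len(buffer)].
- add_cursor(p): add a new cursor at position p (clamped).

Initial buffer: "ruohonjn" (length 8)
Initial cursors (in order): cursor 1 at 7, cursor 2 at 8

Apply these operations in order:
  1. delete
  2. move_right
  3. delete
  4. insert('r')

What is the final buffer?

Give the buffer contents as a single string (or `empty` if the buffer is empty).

After op 1 (delete): buffer="ruohon" (len 6), cursors c1@6 c2@6, authorship ......
After op 2 (move_right): buffer="ruohon" (len 6), cursors c1@6 c2@6, authorship ......
After op 3 (delete): buffer="ruoh" (len 4), cursors c1@4 c2@4, authorship ....
After op 4 (insert('r')): buffer="ruohrr" (len 6), cursors c1@6 c2@6, authorship ....12

Answer: ruohrr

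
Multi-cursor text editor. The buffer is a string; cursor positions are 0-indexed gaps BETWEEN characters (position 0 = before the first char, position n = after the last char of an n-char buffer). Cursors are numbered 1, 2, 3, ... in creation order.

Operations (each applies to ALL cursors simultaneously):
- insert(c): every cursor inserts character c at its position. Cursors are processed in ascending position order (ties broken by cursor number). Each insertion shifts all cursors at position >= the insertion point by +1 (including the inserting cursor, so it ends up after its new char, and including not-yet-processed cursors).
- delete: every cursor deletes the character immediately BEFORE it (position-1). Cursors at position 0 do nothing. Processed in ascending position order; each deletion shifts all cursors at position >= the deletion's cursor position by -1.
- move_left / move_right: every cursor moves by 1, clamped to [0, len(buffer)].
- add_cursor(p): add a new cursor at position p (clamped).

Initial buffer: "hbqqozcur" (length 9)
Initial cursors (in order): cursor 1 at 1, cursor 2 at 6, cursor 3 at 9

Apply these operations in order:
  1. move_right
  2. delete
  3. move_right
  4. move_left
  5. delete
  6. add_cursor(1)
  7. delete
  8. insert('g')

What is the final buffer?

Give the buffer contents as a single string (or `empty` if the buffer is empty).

Answer: ggggu

Derivation:
After op 1 (move_right): buffer="hbqqozcur" (len 9), cursors c1@2 c2@7 c3@9, authorship .........
After op 2 (delete): buffer="hqqozu" (len 6), cursors c1@1 c2@5 c3@6, authorship ......
After op 3 (move_right): buffer="hqqozu" (len 6), cursors c1@2 c2@6 c3@6, authorship ......
After op 4 (move_left): buffer="hqqozu" (len 6), cursors c1@1 c2@5 c3@5, authorship ......
After op 5 (delete): buffer="qqu" (len 3), cursors c1@0 c2@2 c3@2, authorship ...
After op 6 (add_cursor(1)): buffer="qqu" (len 3), cursors c1@0 c4@1 c2@2 c3@2, authorship ...
After op 7 (delete): buffer="u" (len 1), cursors c1@0 c2@0 c3@0 c4@0, authorship .
After op 8 (insert('g')): buffer="ggggu" (len 5), cursors c1@4 c2@4 c3@4 c4@4, authorship 1234.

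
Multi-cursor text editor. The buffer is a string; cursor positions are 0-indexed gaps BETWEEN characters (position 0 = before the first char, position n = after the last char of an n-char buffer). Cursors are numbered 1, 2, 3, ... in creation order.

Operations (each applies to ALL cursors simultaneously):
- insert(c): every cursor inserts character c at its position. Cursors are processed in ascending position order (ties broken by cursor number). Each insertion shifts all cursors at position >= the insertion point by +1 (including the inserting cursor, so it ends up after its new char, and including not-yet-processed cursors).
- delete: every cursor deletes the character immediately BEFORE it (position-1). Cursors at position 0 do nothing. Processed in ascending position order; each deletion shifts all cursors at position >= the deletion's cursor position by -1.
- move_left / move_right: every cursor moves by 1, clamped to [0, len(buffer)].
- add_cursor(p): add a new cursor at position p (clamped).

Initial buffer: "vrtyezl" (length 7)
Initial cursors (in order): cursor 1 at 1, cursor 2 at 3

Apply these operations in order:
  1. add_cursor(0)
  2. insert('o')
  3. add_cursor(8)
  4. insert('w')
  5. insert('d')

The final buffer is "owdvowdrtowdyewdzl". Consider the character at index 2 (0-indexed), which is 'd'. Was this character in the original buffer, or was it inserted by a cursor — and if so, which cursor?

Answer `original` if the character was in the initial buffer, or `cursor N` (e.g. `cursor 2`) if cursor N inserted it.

After op 1 (add_cursor(0)): buffer="vrtyezl" (len 7), cursors c3@0 c1@1 c2@3, authorship .......
After op 2 (insert('o')): buffer="ovortoyezl" (len 10), cursors c3@1 c1@3 c2@6, authorship 3.1..2....
After op 3 (add_cursor(8)): buffer="ovortoyezl" (len 10), cursors c3@1 c1@3 c2@6 c4@8, authorship 3.1..2....
After op 4 (insert('w')): buffer="owvowrtowyewzl" (len 14), cursors c3@2 c1@5 c2@9 c4@12, authorship 33.11..22..4..
After op 5 (insert('d')): buffer="owdvowdrtowdyewdzl" (len 18), cursors c3@3 c1@7 c2@12 c4@16, authorship 333.111..222..44..
Authorship (.=original, N=cursor N): 3 3 3 . 1 1 1 . . 2 2 2 . . 4 4 . .
Index 2: author = 3

Answer: cursor 3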